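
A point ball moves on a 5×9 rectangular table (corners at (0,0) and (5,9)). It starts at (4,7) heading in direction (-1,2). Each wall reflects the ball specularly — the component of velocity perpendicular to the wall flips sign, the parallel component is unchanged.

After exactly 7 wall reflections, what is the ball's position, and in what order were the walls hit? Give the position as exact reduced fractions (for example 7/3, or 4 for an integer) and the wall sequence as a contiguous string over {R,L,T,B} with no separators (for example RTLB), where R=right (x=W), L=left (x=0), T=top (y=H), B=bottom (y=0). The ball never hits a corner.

1. t=1 → T at (3,9); v=(-1,-2)
2. t=3 → L at (0,3); v=(1,-2)
3. t=3/2 → B at (3/2,0); v=(1,2)
4. t=7/2 → R at (5,7); v=(-1,2)
5. t=1 → T at (4,9); v=(-1,-2)
6. t=4 → L at (0,1); v=(1,-2)
7. t=1/2 → B at (1/2,0); v=(1,2)

Final position: (1/2,0)
Wall sequence: TLBRTLB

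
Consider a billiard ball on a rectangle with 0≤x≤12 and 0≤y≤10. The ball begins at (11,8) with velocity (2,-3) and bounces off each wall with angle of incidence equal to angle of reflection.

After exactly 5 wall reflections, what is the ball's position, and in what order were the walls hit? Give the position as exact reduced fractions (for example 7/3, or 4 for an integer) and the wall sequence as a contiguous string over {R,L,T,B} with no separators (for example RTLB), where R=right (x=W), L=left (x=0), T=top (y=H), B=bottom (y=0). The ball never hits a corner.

Final position: (17/3,0)
Wall sequence: RBTLB

1. t=1/2 → R at (12,13/2); v=(-2,-3)
2. t=13/6 → B at (23/3,0); v=(-2,3)
3. t=10/3 → T at (1,10); v=(-2,-3)
4. t=1/2 → L at (0,17/2); v=(2,-3)
5. t=17/6 → B at (17/3,0); v=(2,3)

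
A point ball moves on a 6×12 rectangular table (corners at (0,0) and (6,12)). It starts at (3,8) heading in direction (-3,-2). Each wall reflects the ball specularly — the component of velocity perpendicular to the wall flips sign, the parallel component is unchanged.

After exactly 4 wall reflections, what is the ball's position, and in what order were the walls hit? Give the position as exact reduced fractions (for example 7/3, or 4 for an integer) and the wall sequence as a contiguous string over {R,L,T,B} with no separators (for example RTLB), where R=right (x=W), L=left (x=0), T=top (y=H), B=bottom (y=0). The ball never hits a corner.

1. t=1 → L at (0,6); v=(3,-2)
2. t=2 → R at (6,2); v=(-3,-2)
3. t=1 → B at (3,0); v=(-3,2)
4. t=1 → L at (0,2); v=(3,2)

Final position: (0,2)
Wall sequence: LRBL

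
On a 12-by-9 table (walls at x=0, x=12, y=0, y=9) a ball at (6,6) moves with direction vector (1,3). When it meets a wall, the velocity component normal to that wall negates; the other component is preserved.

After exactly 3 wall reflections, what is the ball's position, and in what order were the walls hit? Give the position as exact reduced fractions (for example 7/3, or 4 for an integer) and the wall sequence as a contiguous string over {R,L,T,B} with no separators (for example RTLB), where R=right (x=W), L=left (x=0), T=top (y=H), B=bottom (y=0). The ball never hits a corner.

Final position: (12,6)
Wall sequence: TBR

1. t=1 → T at (7,9); v=(1,-3)
2. t=3 → B at (10,0); v=(1,3)
3. t=2 → R at (12,6); v=(-1,3)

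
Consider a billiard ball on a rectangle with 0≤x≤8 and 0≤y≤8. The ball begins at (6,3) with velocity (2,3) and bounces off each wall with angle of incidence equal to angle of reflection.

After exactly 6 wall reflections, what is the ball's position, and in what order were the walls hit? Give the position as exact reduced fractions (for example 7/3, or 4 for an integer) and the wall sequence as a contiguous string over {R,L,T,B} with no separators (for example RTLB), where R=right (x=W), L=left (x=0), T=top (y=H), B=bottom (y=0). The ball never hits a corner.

Final position: (8,2)
Wall sequence: RTBLTR

1. t=1 → R at (8,6); v=(-2,3)
2. t=2/3 → T at (20/3,8); v=(-2,-3)
3. t=8/3 → B at (4/3,0); v=(-2,3)
4. t=2/3 → L at (0,2); v=(2,3)
5. t=2 → T at (4,8); v=(2,-3)
6. t=2 → R at (8,2); v=(-2,-3)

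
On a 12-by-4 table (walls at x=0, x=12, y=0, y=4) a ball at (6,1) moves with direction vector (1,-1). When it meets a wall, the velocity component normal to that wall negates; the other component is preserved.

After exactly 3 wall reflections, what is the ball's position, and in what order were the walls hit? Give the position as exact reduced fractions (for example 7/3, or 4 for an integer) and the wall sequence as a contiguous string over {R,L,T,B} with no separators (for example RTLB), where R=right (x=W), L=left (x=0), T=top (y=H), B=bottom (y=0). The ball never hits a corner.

1. t=1 → B at (7,0); v=(1,1)
2. t=4 → T at (11,4); v=(1,-1)
3. t=1 → R at (12,3); v=(-1,-1)

Final position: (12,3)
Wall sequence: BTR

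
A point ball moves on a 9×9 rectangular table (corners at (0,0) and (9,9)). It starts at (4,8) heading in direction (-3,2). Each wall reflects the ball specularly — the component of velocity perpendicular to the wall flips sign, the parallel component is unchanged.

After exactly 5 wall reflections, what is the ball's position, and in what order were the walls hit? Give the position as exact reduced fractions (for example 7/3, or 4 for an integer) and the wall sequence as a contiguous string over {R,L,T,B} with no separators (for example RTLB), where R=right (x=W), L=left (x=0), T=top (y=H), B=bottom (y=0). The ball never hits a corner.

Final position: (0,14/3)
Wall sequence: TLRBL

1. t=1/2 → T at (5/2,9); v=(-3,-2)
2. t=5/6 → L at (0,22/3); v=(3,-2)
3. t=3 → R at (9,4/3); v=(-3,-2)
4. t=2/3 → B at (7,0); v=(-3,2)
5. t=7/3 → L at (0,14/3); v=(3,2)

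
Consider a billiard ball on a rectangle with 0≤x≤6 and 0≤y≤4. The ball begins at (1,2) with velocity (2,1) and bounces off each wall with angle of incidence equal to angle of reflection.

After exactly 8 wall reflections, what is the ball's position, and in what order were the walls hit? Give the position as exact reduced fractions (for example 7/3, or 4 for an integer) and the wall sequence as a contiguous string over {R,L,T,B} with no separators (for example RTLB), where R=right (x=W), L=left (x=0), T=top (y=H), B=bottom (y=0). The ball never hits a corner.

Final position: (5,0)
Wall sequence: TRLBRTLB

1. t=2 → T at (5,4); v=(2,-1)
2. t=1/2 → R at (6,7/2); v=(-2,-1)
3. t=3 → L at (0,1/2); v=(2,-1)
4. t=1/2 → B at (1,0); v=(2,1)
5. t=5/2 → R at (6,5/2); v=(-2,1)
6. t=3/2 → T at (3,4); v=(-2,-1)
7. t=3/2 → L at (0,5/2); v=(2,-1)
8. t=5/2 → B at (5,0); v=(2,1)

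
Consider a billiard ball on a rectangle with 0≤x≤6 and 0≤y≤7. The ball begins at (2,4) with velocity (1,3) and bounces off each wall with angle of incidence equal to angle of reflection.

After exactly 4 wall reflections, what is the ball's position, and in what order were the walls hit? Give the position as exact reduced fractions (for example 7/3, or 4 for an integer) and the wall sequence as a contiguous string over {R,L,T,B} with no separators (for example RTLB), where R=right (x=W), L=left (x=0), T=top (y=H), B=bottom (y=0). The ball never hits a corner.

Final position: (13/3,7)
Wall sequence: TBRT

1. t=1 → T at (3,7); v=(1,-3)
2. t=7/3 → B at (16/3,0); v=(1,3)
3. t=2/3 → R at (6,2); v=(-1,3)
4. t=5/3 → T at (13/3,7); v=(-1,-3)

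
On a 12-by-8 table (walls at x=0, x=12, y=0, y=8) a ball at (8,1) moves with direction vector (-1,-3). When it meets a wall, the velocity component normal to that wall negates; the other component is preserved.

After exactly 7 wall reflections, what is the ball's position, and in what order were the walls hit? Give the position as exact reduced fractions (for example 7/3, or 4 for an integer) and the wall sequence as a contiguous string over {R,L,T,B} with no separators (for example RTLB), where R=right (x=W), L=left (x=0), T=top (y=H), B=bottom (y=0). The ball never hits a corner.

1. t=1/3 → B at (23/3,0); v=(-1,3)
2. t=8/3 → T at (5,8); v=(-1,-3)
3. t=8/3 → B at (7/3,0); v=(-1,3)
4. t=7/3 → L at (0,7); v=(1,3)
5. t=1/3 → T at (1/3,8); v=(1,-3)
6. t=8/3 → B at (3,0); v=(1,3)
7. t=8/3 → T at (17/3,8); v=(1,-3)

Final position: (17/3,8)
Wall sequence: BTBLTBT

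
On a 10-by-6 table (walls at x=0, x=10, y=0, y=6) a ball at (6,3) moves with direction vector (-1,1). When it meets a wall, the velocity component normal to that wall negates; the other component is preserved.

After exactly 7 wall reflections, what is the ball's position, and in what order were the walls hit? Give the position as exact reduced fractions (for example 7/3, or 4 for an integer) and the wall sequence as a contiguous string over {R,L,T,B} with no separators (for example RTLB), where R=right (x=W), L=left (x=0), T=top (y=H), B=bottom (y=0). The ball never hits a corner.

Final position: (0,5)
Wall sequence: TLBTRBL

1. t=3 → T at (3,6); v=(-1,-1)
2. t=3 → L at (0,3); v=(1,-1)
3. t=3 → B at (3,0); v=(1,1)
4. t=6 → T at (9,6); v=(1,-1)
5. t=1 → R at (10,5); v=(-1,-1)
6. t=5 → B at (5,0); v=(-1,1)
7. t=5 → L at (0,5); v=(1,1)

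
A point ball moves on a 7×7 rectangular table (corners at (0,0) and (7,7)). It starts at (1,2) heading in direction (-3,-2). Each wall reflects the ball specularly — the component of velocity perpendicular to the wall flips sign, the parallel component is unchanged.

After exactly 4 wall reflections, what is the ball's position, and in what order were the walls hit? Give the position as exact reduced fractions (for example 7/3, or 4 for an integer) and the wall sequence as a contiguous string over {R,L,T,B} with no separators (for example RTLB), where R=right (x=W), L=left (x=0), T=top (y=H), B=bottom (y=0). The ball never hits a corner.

1. t=1/3 → L at (0,4/3); v=(3,-2)
2. t=2/3 → B at (2,0); v=(3,2)
3. t=5/3 → R at (7,10/3); v=(-3,2)
4. t=11/6 → T at (3/2,7); v=(-3,-2)

Final position: (3/2,7)
Wall sequence: LBRT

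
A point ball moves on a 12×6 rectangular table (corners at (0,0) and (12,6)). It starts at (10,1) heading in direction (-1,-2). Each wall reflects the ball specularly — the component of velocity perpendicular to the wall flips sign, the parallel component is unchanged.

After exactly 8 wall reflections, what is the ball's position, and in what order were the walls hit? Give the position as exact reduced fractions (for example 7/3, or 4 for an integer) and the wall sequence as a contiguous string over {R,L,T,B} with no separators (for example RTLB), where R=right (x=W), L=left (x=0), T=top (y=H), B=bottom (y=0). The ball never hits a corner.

1. t=1/2 → B at (19/2,0); v=(-1,2)
2. t=3 → T at (13/2,6); v=(-1,-2)
3. t=3 → B at (7/2,0); v=(-1,2)
4. t=3 → T at (1/2,6); v=(-1,-2)
5. t=1/2 → L at (0,5); v=(1,-2)
6. t=5/2 → B at (5/2,0); v=(1,2)
7. t=3 → T at (11/2,6); v=(1,-2)
8. t=3 → B at (17/2,0); v=(1,2)

Final position: (17/2,0)
Wall sequence: BTBTLBTB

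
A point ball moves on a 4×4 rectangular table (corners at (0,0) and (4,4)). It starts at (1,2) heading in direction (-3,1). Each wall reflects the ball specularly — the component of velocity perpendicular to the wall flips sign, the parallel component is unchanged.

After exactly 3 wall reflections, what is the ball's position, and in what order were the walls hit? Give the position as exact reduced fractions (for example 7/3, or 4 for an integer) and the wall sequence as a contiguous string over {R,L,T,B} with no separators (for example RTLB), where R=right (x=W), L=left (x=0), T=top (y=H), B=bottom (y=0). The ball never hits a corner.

Final position: (3,4)
Wall sequence: LRT

1. t=1/3 → L at (0,7/3); v=(3,1)
2. t=4/3 → R at (4,11/3); v=(-3,1)
3. t=1/3 → T at (3,4); v=(-3,-1)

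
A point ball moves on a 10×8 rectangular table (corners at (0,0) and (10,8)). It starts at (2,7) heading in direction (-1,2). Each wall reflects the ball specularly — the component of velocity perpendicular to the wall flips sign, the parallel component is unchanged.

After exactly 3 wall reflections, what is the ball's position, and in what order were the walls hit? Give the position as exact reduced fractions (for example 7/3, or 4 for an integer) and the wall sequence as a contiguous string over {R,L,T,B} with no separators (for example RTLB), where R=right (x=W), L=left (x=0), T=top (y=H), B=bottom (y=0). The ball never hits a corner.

Final position: (5/2,0)
Wall sequence: TLB

1. t=1/2 → T at (3/2,8); v=(-1,-2)
2. t=3/2 → L at (0,5); v=(1,-2)
3. t=5/2 → B at (5/2,0); v=(1,2)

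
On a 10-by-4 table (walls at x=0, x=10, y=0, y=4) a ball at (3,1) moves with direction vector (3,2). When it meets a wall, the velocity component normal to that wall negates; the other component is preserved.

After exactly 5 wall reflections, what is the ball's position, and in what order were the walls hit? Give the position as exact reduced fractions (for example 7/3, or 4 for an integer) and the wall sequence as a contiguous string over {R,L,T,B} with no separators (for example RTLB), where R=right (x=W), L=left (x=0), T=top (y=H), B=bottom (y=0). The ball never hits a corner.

1. t=3/2 → T at (15/2,4); v=(3,-2)
2. t=5/6 → R at (10,7/3); v=(-3,-2)
3. t=7/6 → B at (13/2,0); v=(-3,2)
4. t=2 → T at (1/2,4); v=(-3,-2)
5. t=1/6 → L at (0,11/3); v=(3,-2)

Final position: (0,11/3)
Wall sequence: TRBTL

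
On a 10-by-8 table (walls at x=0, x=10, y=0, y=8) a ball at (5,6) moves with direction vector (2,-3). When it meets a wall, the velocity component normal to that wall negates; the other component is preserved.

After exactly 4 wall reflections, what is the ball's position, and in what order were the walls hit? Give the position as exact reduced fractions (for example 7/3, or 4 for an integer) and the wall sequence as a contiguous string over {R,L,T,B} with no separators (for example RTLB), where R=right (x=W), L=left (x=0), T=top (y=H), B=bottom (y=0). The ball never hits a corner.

Final position: (1/3,0)
Wall sequence: BRTB

1. t=2 → B at (9,0); v=(2,3)
2. t=1/2 → R at (10,3/2); v=(-2,3)
3. t=13/6 → T at (17/3,8); v=(-2,-3)
4. t=8/3 → B at (1/3,0); v=(-2,3)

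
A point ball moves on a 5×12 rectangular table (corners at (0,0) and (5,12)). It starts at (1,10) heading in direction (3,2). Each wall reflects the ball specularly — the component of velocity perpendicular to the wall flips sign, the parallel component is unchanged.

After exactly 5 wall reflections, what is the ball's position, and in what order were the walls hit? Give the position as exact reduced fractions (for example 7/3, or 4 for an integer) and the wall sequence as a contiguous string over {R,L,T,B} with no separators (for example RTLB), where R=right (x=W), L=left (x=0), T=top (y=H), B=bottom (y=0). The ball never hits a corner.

1. t=1 → T at (4,12); v=(3,-2)
2. t=1/3 → R at (5,34/3); v=(-3,-2)
3. t=5/3 → L at (0,8); v=(3,-2)
4. t=5/3 → R at (5,14/3); v=(-3,-2)
5. t=5/3 → L at (0,4/3); v=(3,-2)

Final position: (0,4/3)
Wall sequence: TRLRL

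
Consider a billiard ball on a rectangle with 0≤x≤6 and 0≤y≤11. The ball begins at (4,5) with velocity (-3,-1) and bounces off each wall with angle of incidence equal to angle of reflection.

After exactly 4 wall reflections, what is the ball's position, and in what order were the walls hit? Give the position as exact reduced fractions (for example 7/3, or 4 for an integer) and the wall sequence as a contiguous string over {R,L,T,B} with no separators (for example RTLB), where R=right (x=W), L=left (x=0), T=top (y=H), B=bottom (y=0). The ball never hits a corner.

1. t=4/3 → L at (0,11/3); v=(3,-1)
2. t=2 → R at (6,5/3); v=(-3,-1)
3. t=5/3 → B at (1,0); v=(-3,1)
4. t=1/3 → L at (0,1/3); v=(3,1)

Final position: (0,1/3)
Wall sequence: LRBL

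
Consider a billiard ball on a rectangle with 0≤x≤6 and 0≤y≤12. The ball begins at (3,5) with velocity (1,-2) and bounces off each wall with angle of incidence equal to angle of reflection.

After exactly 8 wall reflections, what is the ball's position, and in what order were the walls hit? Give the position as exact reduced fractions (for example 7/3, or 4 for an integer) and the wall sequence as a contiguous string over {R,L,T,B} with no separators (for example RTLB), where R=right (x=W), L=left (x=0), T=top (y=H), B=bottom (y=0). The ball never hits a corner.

Final position: (0,11)
Wall sequence: BRTLBRTL

1. t=5/2 → B at (11/2,0); v=(1,2)
2. t=1/2 → R at (6,1); v=(-1,2)
3. t=11/2 → T at (1/2,12); v=(-1,-2)
4. t=1/2 → L at (0,11); v=(1,-2)
5. t=11/2 → B at (11/2,0); v=(1,2)
6. t=1/2 → R at (6,1); v=(-1,2)
7. t=11/2 → T at (1/2,12); v=(-1,-2)
8. t=1/2 → L at (0,11); v=(1,-2)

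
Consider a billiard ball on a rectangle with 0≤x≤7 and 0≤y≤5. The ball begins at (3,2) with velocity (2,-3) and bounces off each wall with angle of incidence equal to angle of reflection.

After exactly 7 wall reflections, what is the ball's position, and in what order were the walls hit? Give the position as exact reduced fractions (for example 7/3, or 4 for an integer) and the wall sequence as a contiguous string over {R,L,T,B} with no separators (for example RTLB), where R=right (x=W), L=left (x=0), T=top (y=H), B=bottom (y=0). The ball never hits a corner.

Final position: (11/3,0)
Wall sequence: BRTBLTB

1. t=2/3 → B at (13/3,0); v=(2,3)
2. t=4/3 → R at (7,4); v=(-2,3)
3. t=1/3 → T at (19/3,5); v=(-2,-3)
4. t=5/3 → B at (3,0); v=(-2,3)
5. t=3/2 → L at (0,9/2); v=(2,3)
6. t=1/6 → T at (1/3,5); v=(2,-3)
7. t=5/3 → B at (11/3,0); v=(2,3)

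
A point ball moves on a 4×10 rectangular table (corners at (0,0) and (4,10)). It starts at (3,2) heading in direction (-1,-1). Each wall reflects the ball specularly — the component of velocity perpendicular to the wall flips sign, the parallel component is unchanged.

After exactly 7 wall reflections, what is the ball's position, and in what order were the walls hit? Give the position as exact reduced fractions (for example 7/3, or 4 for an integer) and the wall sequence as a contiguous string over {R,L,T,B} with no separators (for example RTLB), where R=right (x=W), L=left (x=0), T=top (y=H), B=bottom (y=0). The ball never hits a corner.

Final position: (0,3)
Wall sequence: BLRLTRL

1. t=2 → B at (1,0); v=(-1,1)
2. t=1 → L at (0,1); v=(1,1)
3. t=4 → R at (4,5); v=(-1,1)
4. t=4 → L at (0,9); v=(1,1)
5. t=1 → T at (1,10); v=(1,-1)
6. t=3 → R at (4,7); v=(-1,-1)
7. t=4 → L at (0,3); v=(1,-1)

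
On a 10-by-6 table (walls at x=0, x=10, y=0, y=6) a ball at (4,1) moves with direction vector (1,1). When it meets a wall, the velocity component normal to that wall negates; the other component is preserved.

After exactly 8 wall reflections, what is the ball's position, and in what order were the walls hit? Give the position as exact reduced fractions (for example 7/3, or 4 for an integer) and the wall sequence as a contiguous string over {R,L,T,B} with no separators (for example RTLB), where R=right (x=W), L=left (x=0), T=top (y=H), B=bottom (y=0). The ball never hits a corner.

Final position: (7,6)
Wall sequence: TRBLTBRT

1. t=5 → T at (9,6); v=(1,-1)
2. t=1 → R at (10,5); v=(-1,-1)
3. t=5 → B at (5,0); v=(-1,1)
4. t=5 → L at (0,5); v=(1,1)
5. t=1 → T at (1,6); v=(1,-1)
6. t=6 → B at (7,0); v=(1,1)
7. t=3 → R at (10,3); v=(-1,1)
8. t=3 → T at (7,6); v=(-1,-1)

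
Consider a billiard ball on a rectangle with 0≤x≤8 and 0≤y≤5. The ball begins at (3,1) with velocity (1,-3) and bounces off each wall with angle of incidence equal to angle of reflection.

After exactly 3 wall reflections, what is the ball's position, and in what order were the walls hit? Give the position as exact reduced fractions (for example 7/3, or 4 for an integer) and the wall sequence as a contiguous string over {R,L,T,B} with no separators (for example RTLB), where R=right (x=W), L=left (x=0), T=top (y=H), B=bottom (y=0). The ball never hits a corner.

1. t=1/3 → B at (10/3,0); v=(1,3)
2. t=5/3 → T at (5,5); v=(1,-3)
3. t=5/3 → B at (20/3,0); v=(1,3)

Final position: (20/3,0)
Wall sequence: BTB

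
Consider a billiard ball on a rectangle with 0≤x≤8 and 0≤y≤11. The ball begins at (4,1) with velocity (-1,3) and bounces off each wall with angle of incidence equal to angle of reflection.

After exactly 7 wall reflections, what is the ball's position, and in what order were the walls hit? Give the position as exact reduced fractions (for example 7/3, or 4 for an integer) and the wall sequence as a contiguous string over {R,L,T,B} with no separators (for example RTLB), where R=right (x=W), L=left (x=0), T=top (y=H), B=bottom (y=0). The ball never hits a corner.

Final position: (2,11)
Wall sequence: TLBTRBT

1. t=10/3 → T at (2/3,11); v=(-1,-3)
2. t=2/3 → L at (0,9); v=(1,-3)
3. t=3 → B at (3,0); v=(1,3)
4. t=11/3 → T at (20/3,11); v=(1,-3)
5. t=4/3 → R at (8,7); v=(-1,-3)
6. t=7/3 → B at (17/3,0); v=(-1,3)
7. t=11/3 → T at (2,11); v=(-1,-3)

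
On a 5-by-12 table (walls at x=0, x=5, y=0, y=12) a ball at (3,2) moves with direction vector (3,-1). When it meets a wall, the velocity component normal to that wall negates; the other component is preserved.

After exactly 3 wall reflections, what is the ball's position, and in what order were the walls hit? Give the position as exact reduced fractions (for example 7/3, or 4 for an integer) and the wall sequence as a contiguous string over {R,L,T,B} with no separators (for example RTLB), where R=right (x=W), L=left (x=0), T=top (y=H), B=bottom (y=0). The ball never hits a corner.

1. t=2/3 → R at (5,4/3); v=(-3,-1)
2. t=4/3 → B at (1,0); v=(-3,1)
3. t=1/3 → L at (0,1/3); v=(3,1)

Final position: (0,1/3)
Wall sequence: RBL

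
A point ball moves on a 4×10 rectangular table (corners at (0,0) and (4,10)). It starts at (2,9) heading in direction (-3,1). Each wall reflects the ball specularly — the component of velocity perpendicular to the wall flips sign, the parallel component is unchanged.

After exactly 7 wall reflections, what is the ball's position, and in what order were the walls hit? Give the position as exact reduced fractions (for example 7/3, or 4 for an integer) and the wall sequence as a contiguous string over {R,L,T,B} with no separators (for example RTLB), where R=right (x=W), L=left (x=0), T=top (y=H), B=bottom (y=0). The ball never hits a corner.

Final position: (4,11/3)
Wall sequence: LTRLRLR

1. t=2/3 → L at (0,29/3); v=(3,1)
2. t=1/3 → T at (1,10); v=(3,-1)
3. t=1 → R at (4,9); v=(-3,-1)
4. t=4/3 → L at (0,23/3); v=(3,-1)
5. t=4/3 → R at (4,19/3); v=(-3,-1)
6. t=4/3 → L at (0,5); v=(3,-1)
7. t=4/3 → R at (4,11/3); v=(-3,-1)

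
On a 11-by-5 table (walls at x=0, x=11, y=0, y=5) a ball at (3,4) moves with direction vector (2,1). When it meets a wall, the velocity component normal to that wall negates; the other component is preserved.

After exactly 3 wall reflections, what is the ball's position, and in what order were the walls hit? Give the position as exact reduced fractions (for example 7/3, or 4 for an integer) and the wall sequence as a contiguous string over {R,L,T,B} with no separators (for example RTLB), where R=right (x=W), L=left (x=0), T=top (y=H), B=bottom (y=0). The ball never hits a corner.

Final position: (7,0)
Wall sequence: TRB

1. t=1 → T at (5,5); v=(2,-1)
2. t=3 → R at (11,2); v=(-2,-1)
3. t=2 → B at (7,0); v=(-2,1)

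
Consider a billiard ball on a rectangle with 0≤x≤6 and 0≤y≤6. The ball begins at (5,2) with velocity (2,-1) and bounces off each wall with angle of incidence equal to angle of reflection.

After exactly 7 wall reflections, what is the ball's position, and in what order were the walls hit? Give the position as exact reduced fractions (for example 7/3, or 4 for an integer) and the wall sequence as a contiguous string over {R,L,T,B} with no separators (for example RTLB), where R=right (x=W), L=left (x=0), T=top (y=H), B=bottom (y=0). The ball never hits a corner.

Final position: (6,3/2)
Wall sequence: RBLRTLR

1. t=1/2 → R at (6,3/2); v=(-2,-1)
2. t=3/2 → B at (3,0); v=(-2,1)
3. t=3/2 → L at (0,3/2); v=(2,1)
4. t=3 → R at (6,9/2); v=(-2,1)
5. t=3/2 → T at (3,6); v=(-2,-1)
6. t=3/2 → L at (0,9/2); v=(2,-1)
7. t=3 → R at (6,3/2); v=(-2,-1)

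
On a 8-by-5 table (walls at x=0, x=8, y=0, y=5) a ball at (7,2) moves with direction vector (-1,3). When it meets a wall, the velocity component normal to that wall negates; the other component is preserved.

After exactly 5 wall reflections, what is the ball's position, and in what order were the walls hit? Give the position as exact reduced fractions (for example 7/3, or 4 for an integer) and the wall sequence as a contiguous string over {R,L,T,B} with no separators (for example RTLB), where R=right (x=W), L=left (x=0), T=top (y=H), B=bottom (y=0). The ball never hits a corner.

1. t=1 → T at (6,5); v=(-1,-3)
2. t=5/3 → B at (13/3,0); v=(-1,3)
3. t=5/3 → T at (8/3,5); v=(-1,-3)
4. t=5/3 → B at (1,0); v=(-1,3)
5. t=1 → L at (0,3); v=(1,3)

Final position: (0,3)
Wall sequence: TBTBL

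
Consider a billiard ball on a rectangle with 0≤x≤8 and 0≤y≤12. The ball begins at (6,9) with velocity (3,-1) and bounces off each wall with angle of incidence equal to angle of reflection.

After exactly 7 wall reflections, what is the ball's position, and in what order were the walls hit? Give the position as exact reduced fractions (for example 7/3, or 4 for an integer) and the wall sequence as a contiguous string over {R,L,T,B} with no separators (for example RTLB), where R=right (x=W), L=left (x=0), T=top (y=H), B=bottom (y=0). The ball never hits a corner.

1. t=2/3 → R at (8,25/3); v=(-3,-1)
2. t=8/3 → L at (0,17/3); v=(3,-1)
3. t=8/3 → R at (8,3); v=(-3,-1)
4. t=8/3 → L at (0,1/3); v=(3,-1)
5. t=1/3 → B at (1,0); v=(3,1)
6. t=7/3 → R at (8,7/3); v=(-3,1)
7. t=8/3 → L at (0,5); v=(3,1)

Final position: (0,5)
Wall sequence: RLRLBRL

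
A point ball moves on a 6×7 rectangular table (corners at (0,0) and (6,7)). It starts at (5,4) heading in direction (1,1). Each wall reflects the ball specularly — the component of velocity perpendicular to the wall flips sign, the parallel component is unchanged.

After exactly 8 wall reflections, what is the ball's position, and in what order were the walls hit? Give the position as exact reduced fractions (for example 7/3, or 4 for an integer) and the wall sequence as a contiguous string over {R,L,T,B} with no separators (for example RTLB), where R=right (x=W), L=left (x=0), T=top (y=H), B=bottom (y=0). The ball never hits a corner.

Final position: (5,0)
Wall sequence: RTLBRTLB

1. t=1 → R at (6,5); v=(-1,1)
2. t=2 → T at (4,7); v=(-1,-1)
3. t=4 → L at (0,3); v=(1,-1)
4. t=3 → B at (3,0); v=(1,1)
5. t=3 → R at (6,3); v=(-1,1)
6. t=4 → T at (2,7); v=(-1,-1)
7. t=2 → L at (0,5); v=(1,-1)
8. t=5 → B at (5,0); v=(1,1)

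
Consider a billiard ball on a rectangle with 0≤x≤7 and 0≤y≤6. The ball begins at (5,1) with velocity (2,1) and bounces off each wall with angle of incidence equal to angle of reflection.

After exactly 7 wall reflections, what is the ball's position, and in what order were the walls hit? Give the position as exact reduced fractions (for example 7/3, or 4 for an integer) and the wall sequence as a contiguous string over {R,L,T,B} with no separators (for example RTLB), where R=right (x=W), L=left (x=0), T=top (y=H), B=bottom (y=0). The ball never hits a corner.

1. t=1 → R at (7,2); v=(-2,1)
2. t=7/2 → L at (0,11/2); v=(2,1)
3. t=1/2 → T at (1,6); v=(2,-1)
4. t=3 → R at (7,3); v=(-2,-1)
5. t=3 → B at (1,0); v=(-2,1)
6. t=1/2 → L at (0,1/2); v=(2,1)
7. t=7/2 → R at (7,4); v=(-2,1)

Final position: (7,4)
Wall sequence: RLTRBLR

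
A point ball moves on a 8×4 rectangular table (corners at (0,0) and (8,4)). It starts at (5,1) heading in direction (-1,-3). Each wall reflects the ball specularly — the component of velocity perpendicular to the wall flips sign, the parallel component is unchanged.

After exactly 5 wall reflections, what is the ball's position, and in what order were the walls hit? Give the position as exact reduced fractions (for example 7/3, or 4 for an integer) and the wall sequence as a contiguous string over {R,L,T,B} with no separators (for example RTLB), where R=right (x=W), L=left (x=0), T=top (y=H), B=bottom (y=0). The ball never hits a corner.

Final position: (0,2)
Wall sequence: BTBTL

1. t=1/3 → B at (14/3,0); v=(-1,3)
2. t=4/3 → T at (10/3,4); v=(-1,-3)
3. t=4/3 → B at (2,0); v=(-1,3)
4. t=4/3 → T at (2/3,4); v=(-1,-3)
5. t=2/3 → L at (0,2); v=(1,-3)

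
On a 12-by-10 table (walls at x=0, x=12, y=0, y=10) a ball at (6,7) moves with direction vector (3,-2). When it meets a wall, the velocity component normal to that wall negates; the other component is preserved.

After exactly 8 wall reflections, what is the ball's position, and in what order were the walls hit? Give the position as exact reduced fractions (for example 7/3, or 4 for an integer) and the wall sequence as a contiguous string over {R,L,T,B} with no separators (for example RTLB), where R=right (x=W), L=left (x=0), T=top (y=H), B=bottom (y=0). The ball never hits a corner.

Final position: (12,9)
Wall sequence: RBLTRBLR

1. t=2 → R at (12,3); v=(-3,-2)
2. t=3/2 → B at (15/2,0); v=(-3,2)
3. t=5/2 → L at (0,5); v=(3,2)
4. t=5/2 → T at (15/2,10); v=(3,-2)
5. t=3/2 → R at (12,7); v=(-3,-2)
6. t=7/2 → B at (3/2,0); v=(-3,2)
7. t=1/2 → L at (0,1); v=(3,2)
8. t=4 → R at (12,9); v=(-3,2)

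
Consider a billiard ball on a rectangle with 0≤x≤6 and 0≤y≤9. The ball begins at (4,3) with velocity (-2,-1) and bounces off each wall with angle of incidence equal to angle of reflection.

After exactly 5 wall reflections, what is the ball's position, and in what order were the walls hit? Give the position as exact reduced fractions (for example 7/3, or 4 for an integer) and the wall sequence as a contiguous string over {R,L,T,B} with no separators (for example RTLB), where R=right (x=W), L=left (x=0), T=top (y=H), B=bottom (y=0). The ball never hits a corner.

Final position: (6,8)
Wall sequence: LBRLR

1. t=2 → L at (0,1); v=(2,-1)
2. t=1 → B at (2,0); v=(2,1)
3. t=2 → R at (6,2); v=(-2,1)
4. t=3 → L at (0,5); v=(2,1)
5. t=3 → R at (6,8); v=(-2,1)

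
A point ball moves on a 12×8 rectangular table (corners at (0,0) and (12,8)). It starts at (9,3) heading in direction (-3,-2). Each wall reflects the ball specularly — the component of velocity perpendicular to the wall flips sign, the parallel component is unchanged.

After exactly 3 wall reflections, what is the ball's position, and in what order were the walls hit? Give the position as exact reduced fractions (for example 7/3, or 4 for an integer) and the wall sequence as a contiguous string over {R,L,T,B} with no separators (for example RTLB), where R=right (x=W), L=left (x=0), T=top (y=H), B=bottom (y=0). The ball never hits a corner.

Final position: (15/2,8)
Wall sequence: BLT

1. t=3/2 → B at (9/2,0); v=(-3,2)
2. t=3/2 → L at (0,3); v=(3,2)
3. t=5/2 → T at (15/2,8); v=(3,-2)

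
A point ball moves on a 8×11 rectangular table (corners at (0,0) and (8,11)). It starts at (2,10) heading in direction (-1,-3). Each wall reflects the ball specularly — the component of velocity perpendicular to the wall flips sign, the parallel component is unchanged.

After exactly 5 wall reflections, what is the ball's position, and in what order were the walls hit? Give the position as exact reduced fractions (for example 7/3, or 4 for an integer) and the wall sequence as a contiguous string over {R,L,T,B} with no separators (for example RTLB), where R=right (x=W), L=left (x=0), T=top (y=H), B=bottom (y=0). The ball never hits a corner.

1. t=2 → L at (0,4); v=(1,-3)
2. t=4/3 → B at (4/3,0); v=(1,3)
3. t=11/3 → T at (5,11); v=(1,-3)
4. t=3 → R at (8,2); v=(-1,-3)
5. t=2/3 → B at (22/3,0); v=(-1,3)

Final position: (22/3,0)
Wall sequence: LBTRB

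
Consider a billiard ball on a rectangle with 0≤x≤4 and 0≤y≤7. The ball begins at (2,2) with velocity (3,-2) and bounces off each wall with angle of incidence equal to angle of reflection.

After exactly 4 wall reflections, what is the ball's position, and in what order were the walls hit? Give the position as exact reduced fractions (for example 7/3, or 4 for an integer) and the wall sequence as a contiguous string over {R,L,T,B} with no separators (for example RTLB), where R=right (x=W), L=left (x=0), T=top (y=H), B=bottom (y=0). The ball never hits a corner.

Final position: (4,14/3)
Wall sequence: RBLR

1. t=2/3 → R at (4,2/3); v=(-3,-2)
2. t=1/3 → B at (3,0); v=(-3,2)
3. t=1 → L at (0,2); v=(3,2)
4. t=4/3 → R at (4,14/3); v=(-3,2)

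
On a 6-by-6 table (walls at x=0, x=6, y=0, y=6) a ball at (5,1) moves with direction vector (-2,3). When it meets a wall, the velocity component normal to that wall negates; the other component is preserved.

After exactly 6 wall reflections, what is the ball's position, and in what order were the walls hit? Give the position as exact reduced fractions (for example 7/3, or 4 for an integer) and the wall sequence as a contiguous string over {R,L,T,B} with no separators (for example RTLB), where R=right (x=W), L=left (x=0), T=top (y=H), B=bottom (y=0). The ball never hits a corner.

1. t=5/3 → T at (5/3,6); v=(-2,-3)
2. t=5/6 → L at (0,7/2); v=(2,-3)
3. t=7/6 → B at (7/3,0); v=(2,3)
4. t=11/6 → R at (6,11/2); v=(-2,3)
5. t=1/6 → T at (17/3,6); v=(-2,-3)
6. t=2 → B at (5/3,0); v=(-2,3)

Final position: (5/3,0)
Wall sequence: TLBRTB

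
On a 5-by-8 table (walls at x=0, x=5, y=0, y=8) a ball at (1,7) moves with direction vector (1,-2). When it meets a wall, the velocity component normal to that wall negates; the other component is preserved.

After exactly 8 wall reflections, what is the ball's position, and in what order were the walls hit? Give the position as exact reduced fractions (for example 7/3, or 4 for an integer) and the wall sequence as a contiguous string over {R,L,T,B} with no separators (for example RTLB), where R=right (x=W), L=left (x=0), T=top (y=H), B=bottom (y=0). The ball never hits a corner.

1. t=7/2 → B at (9/2,0); v=(1,2)
2. t=1/2 → R at (5,1); v=(-1,2)
3. t=7/2 → T at (3/2,8); v=(-1,-2)
4. t=3/2 → L at (0,5); v=(1,-2)
5. t=5/2 → B at (5/2,0); v=(1,2)
6. t=5/2 → R at (5,5); v=(-1,2)
7. t=3/2 → T at (7/2,8); v=(-1,-2)
8. t=7/2 → L at (0,1); v=(1,-2)

Final position: (0,1)
Wall sequence: BRTLBRTL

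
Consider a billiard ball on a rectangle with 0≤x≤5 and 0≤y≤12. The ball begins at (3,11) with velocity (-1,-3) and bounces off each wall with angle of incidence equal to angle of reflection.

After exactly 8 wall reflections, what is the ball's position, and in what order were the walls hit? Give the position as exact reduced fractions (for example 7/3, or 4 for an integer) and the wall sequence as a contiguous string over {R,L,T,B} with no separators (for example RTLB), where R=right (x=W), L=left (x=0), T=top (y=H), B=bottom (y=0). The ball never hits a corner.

1. t=3 → L at (0,2); v=(1,-3)
2. t=2/3 → B at (2/3,0); v=(1,3)
3. t=4 → T at (14/3,12); v=(1,-3)
4. t=1/3 → R at (5,11); v=(-1,-3)
5. t=11/3 → B at (4/3,0); v=(-1,3)
6. t=4/3 → L at (0,4); v=(1,3)
7. t=8/3 → T at (8/3,12); v=(1,-3)
8. t=7/3 → R at (5,5); v=(-1,-3)

Final position: (5,5)
Wall sequence: LBTRBLTR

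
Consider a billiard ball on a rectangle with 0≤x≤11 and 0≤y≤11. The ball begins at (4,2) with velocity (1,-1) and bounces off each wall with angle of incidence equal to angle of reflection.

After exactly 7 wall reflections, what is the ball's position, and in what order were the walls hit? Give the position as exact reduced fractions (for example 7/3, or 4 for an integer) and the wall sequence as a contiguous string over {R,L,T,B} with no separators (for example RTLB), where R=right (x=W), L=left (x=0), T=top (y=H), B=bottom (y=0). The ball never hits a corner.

1. t=2 → B at (6,0); v=(1,1)
2. t=5 → R at (11,5); v=(-1,1)
3. t=6 → T at (5,11); v=(-1,-1)
4. t=5 → L at (0,6); v=(1,-1)
5. t=6 → B at (6,0); v=(1,1)
6. t=5 → R at (11,5); v=(-1,1)
7. t=6 → T at (5,11); v=(-1,-1)

Final position: (5,11)
Wall sequence: BRTLBRT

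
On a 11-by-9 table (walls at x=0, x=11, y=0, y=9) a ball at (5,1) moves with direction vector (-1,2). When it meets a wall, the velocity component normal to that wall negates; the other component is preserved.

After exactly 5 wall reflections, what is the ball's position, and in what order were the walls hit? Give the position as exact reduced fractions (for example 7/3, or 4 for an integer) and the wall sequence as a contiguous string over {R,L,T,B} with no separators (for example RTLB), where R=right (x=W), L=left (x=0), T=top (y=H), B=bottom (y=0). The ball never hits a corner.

Final position: (11,3)
Wall sequence: TLBTR

1. t=4 → T at (1,9); v=(-1,-2)
2. t=1 → L at (0,7); v=(1,-2)
3. t=7/2 → B at (7/2,0); v=(1,2)
4. t=9/2 → T at (8,9); v=(1,-2)
5. t=3 → R at (11,3); v=(-1,-2)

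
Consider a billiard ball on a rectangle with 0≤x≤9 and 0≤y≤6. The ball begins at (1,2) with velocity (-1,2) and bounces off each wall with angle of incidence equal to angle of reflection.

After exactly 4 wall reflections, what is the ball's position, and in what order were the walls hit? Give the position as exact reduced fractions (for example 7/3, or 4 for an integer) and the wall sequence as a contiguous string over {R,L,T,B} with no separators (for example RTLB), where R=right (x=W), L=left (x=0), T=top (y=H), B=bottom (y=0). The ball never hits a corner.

Final position: (7,6)
Wall sequence: LTBT

1. t=1 → L at (0,4); v=(1,2)
2. t=1 → T at (1,6); v=(1,-2)
3. t=3 → B at (4,0); v=(1,2)
4. t=3 → T at (7,6); v=(1,-2)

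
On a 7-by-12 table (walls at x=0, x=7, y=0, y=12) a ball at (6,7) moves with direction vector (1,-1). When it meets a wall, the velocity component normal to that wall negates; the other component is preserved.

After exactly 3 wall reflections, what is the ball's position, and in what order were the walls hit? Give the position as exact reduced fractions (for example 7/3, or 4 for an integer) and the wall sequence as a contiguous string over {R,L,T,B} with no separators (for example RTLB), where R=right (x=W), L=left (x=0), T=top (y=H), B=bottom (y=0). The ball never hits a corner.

Final position: (0,1)
Wall sequence: RBL

1. t=1 → R at (7,6); v=(-1,-1)
2. t=6 → B at (1,0); v=(-1,1)
3. t=1 → L at (0,1); v=(1,1)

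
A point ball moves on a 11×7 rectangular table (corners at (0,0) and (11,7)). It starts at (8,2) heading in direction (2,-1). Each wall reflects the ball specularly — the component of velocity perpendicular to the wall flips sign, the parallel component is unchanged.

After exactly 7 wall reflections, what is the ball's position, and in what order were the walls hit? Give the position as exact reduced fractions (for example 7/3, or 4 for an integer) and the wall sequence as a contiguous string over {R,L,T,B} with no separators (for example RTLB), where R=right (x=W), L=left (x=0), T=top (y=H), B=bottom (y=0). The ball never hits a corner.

1. t=3/2 → R at (11,1/2); v=(-2,-1)
2. t=1/2 → B at (10,0); v=(-2,1)
3. t=5 → L at (0,5); v=(2,1)
4. t=2 → T at (4,7); v=(2,-1)
5. t=7/2 → R at (11,7/2); v=(-2,-1)
6. t=7/2 → B at (4,0); v=(-2,1)
7. t=2 → L at (0,2); v=(2,1)

Final position: (0,2)
Wall sequence: RBLTRBL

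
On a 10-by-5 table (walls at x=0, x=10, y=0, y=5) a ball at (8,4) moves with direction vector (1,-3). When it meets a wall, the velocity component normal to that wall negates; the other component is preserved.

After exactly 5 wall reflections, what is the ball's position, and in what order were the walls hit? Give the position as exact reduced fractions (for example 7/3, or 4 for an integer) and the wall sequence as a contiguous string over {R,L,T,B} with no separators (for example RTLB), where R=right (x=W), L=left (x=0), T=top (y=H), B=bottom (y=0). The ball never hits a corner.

1. t=4/3 → B at (28/3,0); v=(1,3)
2. t=2/3 → R at (10,2); v=(-1,3)
3. t=1 → T at (9,5); v=(-1,-3)
4. t=5/3 → B at (22/3,0); v=(-1,3)
5. t=5/3 → T at (17/3,5); v=(-1,-3)

Final position: (17/3,5)
Wall sequence: BRTBT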